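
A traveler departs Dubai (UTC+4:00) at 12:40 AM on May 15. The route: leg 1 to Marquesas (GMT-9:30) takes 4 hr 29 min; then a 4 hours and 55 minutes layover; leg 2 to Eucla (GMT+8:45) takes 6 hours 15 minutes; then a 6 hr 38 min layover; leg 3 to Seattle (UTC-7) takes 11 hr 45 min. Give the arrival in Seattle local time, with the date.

11:42 PM on May 15

Convert departure to UTC: 12:40 AM − 4:00 = 8:40 PM UTC on May 14.
Add 4 hours 29 minutes leg 1 → 1:09 AM UTC (May 15).
Add 4 hours 55 minutes layover in Marquesas → 6:04 AM UTC.
Add 6 hours 15 minutes leg 2 → 12:19 PM UTC.
Add 6 hours and 38 minutes layover in Eucla → 6:57 PM UTC.
Add 11 hours 45 minutes leg 3 → 6:42 AM UTC (May 16).
Seattle is UTC−7:00, so local arrival = 6:42 AM − 7:00 = 11:42 PM on May 15.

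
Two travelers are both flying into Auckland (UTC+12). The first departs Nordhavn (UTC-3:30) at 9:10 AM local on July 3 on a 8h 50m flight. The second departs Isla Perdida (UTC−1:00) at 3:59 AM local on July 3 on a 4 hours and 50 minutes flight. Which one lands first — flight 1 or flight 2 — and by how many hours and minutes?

the second, by 11 hours 41 minutes

Flight 1 in UTC: 9:10 AM + 3:30 = 12:40 PM on Jul 3.
+8 hours 50 minutes → arrive 9:30 PM UTC on Jul 3.
Flight 2 in UTC: 3:59 AM + 1:00 = 4:59 AM on Jul 3.
+4 hours and 50 minutes → arrive 9:49 AM UTC on Jul 3.
Flight 2 lands earlier by 11 hours 41 minutes.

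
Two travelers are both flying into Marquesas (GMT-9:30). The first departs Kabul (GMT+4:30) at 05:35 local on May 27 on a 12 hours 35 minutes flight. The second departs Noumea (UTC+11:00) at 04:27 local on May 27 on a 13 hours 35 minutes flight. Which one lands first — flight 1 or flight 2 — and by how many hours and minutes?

Flight 1 in UTC: 05:35 − 4:30 = 01:05 on May 27.
+12 hours and 35 minutes → arrive 13:40 UTC on May 27.
Flight 2 in UTC: 04:27 − 11:00 = 17:27 on May 26.
+13 hours 35 minutes → arrive 07:02 UTC on May 27.
Flight 2 lands earlier by 6 hours 38 minutes.

the second, by 6 hours 38 minutes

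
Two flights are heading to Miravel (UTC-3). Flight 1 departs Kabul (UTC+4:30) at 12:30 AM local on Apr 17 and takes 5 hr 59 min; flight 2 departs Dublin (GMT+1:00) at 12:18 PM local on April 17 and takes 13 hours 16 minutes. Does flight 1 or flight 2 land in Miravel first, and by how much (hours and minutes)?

Flight 1 in UTC: 12:30 AM − 4:30 = 8:00 PM on Apr 16.
+5 hours 59 minutes → arrive 1:59 AM UTC on Apr 17.
Flight 2 in UTC: 12:18 PM − 1:00 = 11:18 AM on Apr 17.
+13 hours and 16 minutes → arrive 12:34 AM UTC on Apr 18.
Flight 1 lands earlier by 22 hours 35 minutes.

the first, by 22 hours 35 minutes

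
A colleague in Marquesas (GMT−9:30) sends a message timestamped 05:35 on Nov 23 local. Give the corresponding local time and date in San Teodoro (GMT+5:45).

In UTC: 05:35 + 9:30 = 15:05 on Nov 23.
San Teodoro is UTC+5:45: 15:05 + 5:45 = 20:50 on Nov 23.

20:50 on Nov 23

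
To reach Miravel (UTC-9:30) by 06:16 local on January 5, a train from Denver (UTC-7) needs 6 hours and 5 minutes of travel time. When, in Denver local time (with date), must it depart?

Target arrival in UTC: 06:16 + 9:30 = 15:46 on Jan 5.
Subtract 6 hours and 5 minutes → departure 09:41 UTC on Jan 5.
Denver is UTC−7:00: 09:41 − 7:00 = 02:41 on Jan 5.

02:41 on January 5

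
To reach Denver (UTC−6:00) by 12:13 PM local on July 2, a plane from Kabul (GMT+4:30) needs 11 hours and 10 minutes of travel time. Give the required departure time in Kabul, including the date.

11:33 AM on Jul 2

Target arrival in UTC: 12:13 PM + 6:00 = 6:13 PM on Jul 2.
Subtract 11 hours 10 minutes → departure 7:03 AM UTC on Jul 2.
Kabul is UTC+4:30: 7:03 AM + 4:30 = 11:33 AM on Jul 2.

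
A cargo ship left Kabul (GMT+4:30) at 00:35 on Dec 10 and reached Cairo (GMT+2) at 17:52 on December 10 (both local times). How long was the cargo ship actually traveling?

Departure in UTC: 00:35 − 4:30 = 20:05 on Dec 9.
Arrival in UTC: 17:52 − 2:00 = 15:52 on Dec 10.
Elapsed = 15:52 − 20:05 (+1 day) = 19 hours 47 minutes.

19 hours 47 minutes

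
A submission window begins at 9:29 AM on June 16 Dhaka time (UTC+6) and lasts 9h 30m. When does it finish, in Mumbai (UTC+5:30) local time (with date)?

Mumbai is 0:30 behind Dhaka.
After 9 hours 30 minutes it is 6:59 PM in Dhaka.
Shift by the zone difference: 6:59 PM − 0:30 = 6:29 PM on Jun 16 in Mumbai.

6:29 PM on June 16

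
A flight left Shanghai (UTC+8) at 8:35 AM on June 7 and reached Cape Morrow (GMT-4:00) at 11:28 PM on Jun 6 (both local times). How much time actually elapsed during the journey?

2 hours 53 minutes

Departure in UTC: 8:35 AM − 8:00 = 12:35 AM on Jun 7.
Arrival in UTC: 11:28 PM + 4:00 = 3:28 AM on Jun 7.
Elapsed = 3:28 AM − 12:35 AM = 2 hours 53 minutes.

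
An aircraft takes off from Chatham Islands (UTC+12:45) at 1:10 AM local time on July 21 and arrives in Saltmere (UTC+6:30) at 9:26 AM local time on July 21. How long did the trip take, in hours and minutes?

14 hours 31 minutes

Departure in UTC: 1:10 AM − 12:45 = 12:25 PM on Jul 20.
Arrival in UTC: 9:26 AM − 6:30 = 2:56 AM on Jul 21.
Elapsed = 2:56 AM − 12:25 PM (+1 day) = 14 hours 31 minutes.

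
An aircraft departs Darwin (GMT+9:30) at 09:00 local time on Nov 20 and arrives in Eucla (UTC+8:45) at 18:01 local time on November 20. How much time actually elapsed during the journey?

9 hours 46 minutes

Departure in UTC: 09:00 − 9:30 = 23:30 on Nov 19.
Arrival in UTC: 18:01 − 8:45 = 09:16 on Nov 20.
Elapsed = 09:16 − 23:30 (+1 day) = 9 hours 46 minutes.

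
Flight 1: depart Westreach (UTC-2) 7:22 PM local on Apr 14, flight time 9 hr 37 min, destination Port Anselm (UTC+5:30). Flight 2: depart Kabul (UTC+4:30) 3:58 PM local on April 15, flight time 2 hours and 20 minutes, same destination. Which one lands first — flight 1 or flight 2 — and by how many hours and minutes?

Flight 1 in UTC: 7:22 PM + 2:00 = 9:22 PM on Apr 14.
+9 hours and 37 minutes → arrive 6:59 AM UTC on Apr 15.
Flight 2 in UTC: 3:58 PM − 4:30 = 11:28 AM on Apr 15.
+2 hours and 20 minutes → arrive 1:48 PM UTC on Apr 15.
Flight 1 lands earlier by 6 hours 49 minutes.

the first, by 6 hours 49 minutes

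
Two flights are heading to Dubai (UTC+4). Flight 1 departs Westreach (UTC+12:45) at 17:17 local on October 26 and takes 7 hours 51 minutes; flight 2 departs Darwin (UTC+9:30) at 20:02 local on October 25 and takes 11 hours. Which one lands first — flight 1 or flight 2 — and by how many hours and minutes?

the second, by 14 hours 51 minutes

Flight 1 in UTC: 17:17 − 12:45 = 04:32 on Oct 26.
+7 hours 51 minutes → arrive 12:23 UTC on Oct 26.
Flight 2 in UTC: 20:02 − 9:30 = 10:32 on Oct 25.
+11 hours → arrive 21:32 UTC on Oct 25.
Flight 2 lands earlier by 14 hours 51 minutes.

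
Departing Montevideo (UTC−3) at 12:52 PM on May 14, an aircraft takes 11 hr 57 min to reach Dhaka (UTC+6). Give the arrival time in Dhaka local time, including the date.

9:49 AM on May 15

Convert departure to UTC: 12:52 PM + 3:00 = 3:52 PM UTC on May 14.
Add 11 hours and 57 minutes travel time → 3:49 AM UTC (May 15).
Dhaka is UTC+6:00, so local arrival = 3:49 AM + 6:00 = 9:49 AM on May 15.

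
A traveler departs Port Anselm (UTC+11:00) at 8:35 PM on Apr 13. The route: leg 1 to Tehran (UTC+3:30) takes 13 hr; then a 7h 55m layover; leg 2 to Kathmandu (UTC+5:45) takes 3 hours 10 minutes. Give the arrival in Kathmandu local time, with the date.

3:25 PM on Apr 14

Convert departure to UTC: 8:35 PM − 11:00 = 9:35 AM UTC on Apr 13.
Add 13 hours leg 1 → 10:35 PM UTC.
Add 7 hours and 55 minutes layover in Tehran → 6:30 AM UTC (Apr 14).
Add 3 hours and 10 minutes leg 2 → 9:40 AM UTC.
Kathmandu is UTC+5:45, so local arrival = 9:40 AM + 5:45 = 3:25 PM on Apr 14.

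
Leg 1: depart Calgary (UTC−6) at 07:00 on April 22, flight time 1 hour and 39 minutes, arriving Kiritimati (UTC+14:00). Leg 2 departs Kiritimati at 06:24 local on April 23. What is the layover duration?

1 hour 45 minutes

Convert departure to UTC: 07:00 + 6:00 = 13:00 UTC on Apr 22.
Add 1 hour and 39 minutes flight time → 14:39 UTC.
Kiritimati is UTC+14:00, so local arrival = 14:39 + 14:00 = 04:39 on Apr 23.
Layover = 06:24 − 04:39 = 1 hour 45 minutes.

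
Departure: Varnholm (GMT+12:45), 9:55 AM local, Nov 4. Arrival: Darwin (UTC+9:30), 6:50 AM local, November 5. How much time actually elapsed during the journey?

24 hours 10 minutes

Departure in UTC: 9:55 AM − 12:45 = 9:10 PM on Nov 3.
Arrival in UTC: 6:50 AM − 9:30 = 9:20 PM on Nov 4.
Elapsed = 9:20 PM − 9:10 PM (+1 day) = 24 hours 10 minutes.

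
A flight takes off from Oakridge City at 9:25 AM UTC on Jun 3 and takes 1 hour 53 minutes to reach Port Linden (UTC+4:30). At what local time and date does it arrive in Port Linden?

Departure is given in UTC: 9:25 AM on Jun 3.
Add 1 hour and 53 minutes → 11:18 AM UTC.
Port Linden is UTC+4:30: 11:18 AM + 4:30 = 3:48 PM on Jun 3.

3:48 PM on June 3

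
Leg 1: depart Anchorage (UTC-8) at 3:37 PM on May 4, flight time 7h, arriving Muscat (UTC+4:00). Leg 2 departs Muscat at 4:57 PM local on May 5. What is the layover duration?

6 hours 20 minutes

Convert departure to UTC: 3:37 PM + 8:00 = 11:37 PM UTC on May 4.
Add 7 hours flight time → 6:37 AM UTC (May 5).
Muscat is UTC+4:00, so local arrival = 6:37 AM + 4:00 = 10:37 AM on May 5.
Layover = 4:57 PM − 10:37 AM = 6 hours 20 minutes.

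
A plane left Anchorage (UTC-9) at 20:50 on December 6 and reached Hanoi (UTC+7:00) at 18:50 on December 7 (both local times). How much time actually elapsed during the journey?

Departure in UTC: 20:50 + 9:00 = 05:50 on Dec 7.
Arrival in UTC: 18:50 − 7:00 = 11:50 on Dec 7.
Elapsed = 11:50 − 05:50 = 6 hours.

6 hours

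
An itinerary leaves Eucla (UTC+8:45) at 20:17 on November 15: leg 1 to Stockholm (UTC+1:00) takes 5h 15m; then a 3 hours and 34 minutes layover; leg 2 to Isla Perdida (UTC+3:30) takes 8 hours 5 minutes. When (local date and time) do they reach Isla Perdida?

07:56 on November 16

Convert departure to UTC: 20:17 − 8:45 = 11:32 UTC on Nov 15.
Add 5 hours 15 minutes leg 1 → 16:47 UTC.
Add 3 hours and 34 minutes layover in Stockholm → 20:21 UTC.
Add 8 hours and 5 minutes leg 2 → 04:26 UTC (Nov 16).
Isla Perdida is UTC+3:30, so local arrival = 04:26 + 3:30 = 07:56 on Nov 16.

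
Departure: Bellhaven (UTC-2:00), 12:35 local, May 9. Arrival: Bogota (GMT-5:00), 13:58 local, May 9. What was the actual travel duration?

Bogota is 3:00 behind Bellhaven.
Clock-face elapsed time (ignoring zones) is 1 hour 23 minutes.
Actual elapsed = 1 hour 23 minutes + 3:00 = 4 hours 23 minutes.

4 hours 23 minutes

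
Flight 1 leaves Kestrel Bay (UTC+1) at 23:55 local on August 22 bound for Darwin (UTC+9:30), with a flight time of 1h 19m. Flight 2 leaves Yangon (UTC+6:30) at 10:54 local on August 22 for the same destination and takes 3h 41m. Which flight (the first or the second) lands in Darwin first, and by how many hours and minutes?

the second, by 16 hours 9 minutes

Flight 1 in UTC: 23:55 − 1:00 = 22:55 on Aug 22.
+1 hour 19 minutes → arrive 00:14 UTC on Aug 23.
Flight 2 in UTC: 10:54 − 6:30 = 04:24 on Aug 22.
+3 hours 41 minutes → arrive 08:05 UTC on Aug 22.
Flight 2 lands earlier by 16 hours 9 minutes.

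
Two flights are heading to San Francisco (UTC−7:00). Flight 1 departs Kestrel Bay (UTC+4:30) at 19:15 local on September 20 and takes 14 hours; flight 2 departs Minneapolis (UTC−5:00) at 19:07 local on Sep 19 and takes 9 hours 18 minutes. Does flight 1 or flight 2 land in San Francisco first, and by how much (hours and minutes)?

Flight 1 in UTC: 19:15 − 4:30 = 14:45 on Sep 20.
+14 hours → arrive 04:45 UTC on Sep 21.
Flight 2 in UTC: 19:07 + 5:00 = 00:07 on Sep 20.
+9 hours 18 minutes → arrive 09:25 UTC on Sep 20.
Flight 2 lands earlier by 19 hours 20 minutes.

the second, by 19 hours 20 minutes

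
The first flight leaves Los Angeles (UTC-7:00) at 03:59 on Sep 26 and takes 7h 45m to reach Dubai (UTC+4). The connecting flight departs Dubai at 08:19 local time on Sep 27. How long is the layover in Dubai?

9 hours 35 minutes

Convert departure to UTC: 03:59 + 7:00 = 10:59 UTC on Sep 26.
Add 7 hours and 45 minutes flight time → 18:44 UTC.
Dubai is UTC+4:00, so local arrival = 18:44 + 4:00 = 22:44 on Sep 26.
Layover = 08:19 − 22:44 (+1 day) = 9 hours 35 minutes.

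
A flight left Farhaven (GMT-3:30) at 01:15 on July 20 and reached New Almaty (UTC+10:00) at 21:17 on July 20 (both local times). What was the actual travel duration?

Departure in UTC: 01:15 + 3:30 = 04:45 on Jul 20.
Arrival in UTC: 21:17 − 10:00 = 11:17 on Jul 20.
Elapsed = 11:17 − 04:45 = 6 hours 32 minutes.

6 hours 32 minutes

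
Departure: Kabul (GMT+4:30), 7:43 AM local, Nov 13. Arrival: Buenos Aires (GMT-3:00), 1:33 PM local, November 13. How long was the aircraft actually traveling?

Buenos Aires is 7:30 behind Kabul.
Clock-face elapsed time (ignoring zones) is 5 hours 50 minutes.
Actual elapsed = 5 hours 50 minutes + 7:30 = 13 hours 20 minutes.

13 hours 20 minutes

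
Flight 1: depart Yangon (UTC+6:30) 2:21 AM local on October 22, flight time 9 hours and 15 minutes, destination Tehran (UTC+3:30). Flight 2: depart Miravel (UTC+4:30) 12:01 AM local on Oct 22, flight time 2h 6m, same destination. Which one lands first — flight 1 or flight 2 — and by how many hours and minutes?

the second, by 7 hours 29 minutes

Flight 1 in UTC: 2:21 AM − 6:30 = 7:51 PM on Oct 21.
+9 hours and 15 minutes → arrive 5:06 AM UTC on Oct 22.
Flight 2 in UTC: 12:01 AM − 4:30 = 7:31 PM on Oct 21.
+2 hours and 6 minutes → arrive 9:37 PM UTC on Oct 21.
Flight 2 lands earlier by 7 hours 29 minutes.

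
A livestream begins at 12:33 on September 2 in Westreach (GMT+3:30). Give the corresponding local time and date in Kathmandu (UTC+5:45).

14:48 on Sep 2

In UTC: 12:33 − 3:30 = 09:03 on Sep 2.
Kathmandu is UTC+5:45: 09:03 + 5:45 = 14:48 on Sep 2.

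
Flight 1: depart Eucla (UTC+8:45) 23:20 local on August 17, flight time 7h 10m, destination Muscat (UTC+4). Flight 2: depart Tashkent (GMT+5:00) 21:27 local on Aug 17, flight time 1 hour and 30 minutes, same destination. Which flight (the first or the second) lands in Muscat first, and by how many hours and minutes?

the second, by 3 hours 48 minutes

Flight 1 in UTC: 23:20 − 8:45 = 14:35 on Aug 17.
+7 hours and 10 minutes → arrive 21:45 UTC on Aug 17.
Flight 2 in UTC: 21:27 − 5:00 = 16:27 on Aug 17.
+1 hour and 30 minutes → arrive 17:57 UTC on Aug 17.
Flight 2 lands earlier by 3 hours 48 minutes.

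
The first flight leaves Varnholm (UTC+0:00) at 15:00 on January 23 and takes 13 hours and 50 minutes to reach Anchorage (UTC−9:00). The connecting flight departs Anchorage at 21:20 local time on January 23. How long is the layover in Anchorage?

1 hour 30 minutes

Varnholm is at UTC+0, so departure is already 15:00 UTC on Jan 23.
Add 13 hours and 50 minutes flight time → 04:50 UTC (Jan 24).
Anchorage is UTC−9:00, so local arrival = 04:50 − 9:00 = 19:50 on Jan 23.
Layover = 21:20 − 19:50 = 1 hour 30 minutes.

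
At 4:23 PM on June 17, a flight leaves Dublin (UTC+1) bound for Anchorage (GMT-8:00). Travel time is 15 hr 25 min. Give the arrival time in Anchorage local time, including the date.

10:48 PM on June 17

Anchorage is 9:00 behind Dublin.
After 15 hours 25 minutes it is 7:48 AM (Jun 18) in Dublin.
Shift by the zone difference: 7:48 AM − 9:00 = 10:48 PM on Jun 17 in Anchorage.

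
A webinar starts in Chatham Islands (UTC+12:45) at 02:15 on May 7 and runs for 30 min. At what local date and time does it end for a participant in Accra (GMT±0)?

Convert start to UTC: 02:15 − 12:45 = 13:30 UTC on May 6.
Add 30 minutes duration → 14:00 UTC.
Accra is UTC+0, so local end time is the same: 14:00 on May 6.

14:00 on May 6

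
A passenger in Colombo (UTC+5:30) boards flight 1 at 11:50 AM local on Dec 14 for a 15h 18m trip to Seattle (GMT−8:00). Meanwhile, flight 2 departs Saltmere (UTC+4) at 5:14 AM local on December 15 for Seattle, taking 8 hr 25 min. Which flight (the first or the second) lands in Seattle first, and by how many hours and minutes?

Flight 1 in UTC: 11:50 AM − 5:30 = 6:20 AM on Dec 14.
+15 hours and 18 minutes → arrive 9:38 PM UTC on Dec 14.
Flight 2 in UTC: 5:14 AM − 4:00 = 1:14 AM on Dec 15.
+8 hours and 25 minutes → arrive 9:39 AM UTC on Dec 15.
Flight 1 lands earlier by 12 hours 1 minute.

the first, by 12 hours 1 minute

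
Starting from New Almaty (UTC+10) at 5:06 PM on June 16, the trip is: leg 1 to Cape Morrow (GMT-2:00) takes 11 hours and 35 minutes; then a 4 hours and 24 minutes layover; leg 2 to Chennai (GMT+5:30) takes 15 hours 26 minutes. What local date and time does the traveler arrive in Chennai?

Convert departure to UTC: 5:06 PM − 10:00 = 7:06 AM UTC on Jun 16.
Add 11 hours and 35 minutes leg 1 → 6:41 PM UTC.
Add 4 hours and 24 minutes layover in Cape Morrow → 11:05 PM UTC.
Add 15 hours 26 minutes leg 2 → 2:31 PM UTC (Jun 17).
Chennai is UTC+5:30, so local arrival = 2:31 PM + 5:30 = 8:01 PM on Jun 17.

8:01 PM on Jun 17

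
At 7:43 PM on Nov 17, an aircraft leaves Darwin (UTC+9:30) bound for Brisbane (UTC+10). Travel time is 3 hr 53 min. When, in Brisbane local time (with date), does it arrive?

12:06 AM on Nov 18

Convert departure to UTC: 7:43 PM − 9:30 = 10:13 AM UTC on Nov 17.
Add 3 hours 53 minutes travel time → 2:06 PM UTC.
Brisbane is UTC+10:00, so local arrival = 2:06 PM + 10:00 = 12:06 AM on Nov 18.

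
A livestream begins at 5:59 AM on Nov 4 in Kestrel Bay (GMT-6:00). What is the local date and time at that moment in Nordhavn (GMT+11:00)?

In UTC: 5:59 AM + 6:00 = 11:59 AM on Nov 4.
Nordhavn is UTC+11:00: 11:59 AM + 11:00 = 10:59 PM on Nov 4.

10:59 PM on November 4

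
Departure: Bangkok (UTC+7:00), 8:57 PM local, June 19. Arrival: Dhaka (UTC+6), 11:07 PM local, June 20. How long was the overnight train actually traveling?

Departure in UTC: 8:57 PM − 7:00 = 1:57 PM on Jun 19.
Arrival in UTC: 11:07 PM − 6:00 = 5:07 PM on Jun 20.
Elapsed = 5:07 PM − 1:57 PM (+1 day) = 27 hours 10 minutes.

27 hours 10 minutes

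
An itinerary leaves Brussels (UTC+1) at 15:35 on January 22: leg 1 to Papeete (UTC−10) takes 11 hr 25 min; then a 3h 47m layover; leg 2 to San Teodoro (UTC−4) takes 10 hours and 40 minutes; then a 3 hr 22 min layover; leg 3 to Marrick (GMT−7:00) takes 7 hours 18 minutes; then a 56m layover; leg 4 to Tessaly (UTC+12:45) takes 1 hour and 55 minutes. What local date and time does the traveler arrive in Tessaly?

18:43 on January 24

Convert departure to UTC: 15:35 − 1:00 = 14:35 UTC on Jan 22.
Add 11 hours and 25 minutes leg 1 → 02:00 UTC (Jan 23).
Add 3 hours 47 minutes layover in Papeete → 05:47 UTC.
Add 10 hours and 40 minutes leg 2 → 16:27 UTC.
Add 3 hours 22 minutes layover in San Teodoro → 19:49 UTC.
Add 7 hours 18 minutes leg 3 → 03:07 UTC (Jan 24).
Add 56 minutes layover in Marrick → 04:03 UTC.
Add 1 hour and 55 minutes leg 4 → 05:58 UTC.
Tessaly is UTC+12:45, so local arrival = 05:58 + 12:45 = 18:43 on Jan 24.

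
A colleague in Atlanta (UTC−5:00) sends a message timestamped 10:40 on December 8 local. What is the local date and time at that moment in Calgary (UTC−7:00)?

08:40 on December 8

In UTC: 10:40 + 5:00 = 15:40 on Dec 8.
Calgary is UTC−7:00: 15:40 − 7:00 = 08:40 on Dec 8.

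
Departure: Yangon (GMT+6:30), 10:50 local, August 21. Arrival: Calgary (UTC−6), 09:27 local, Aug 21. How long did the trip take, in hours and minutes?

11 hours 7 minutes

Departure in UTC: 10:50 − 6:30 = 04:20 on Aug 21.
Arrival in UTC: 09:27 + 6:00 = 15:27 on Aug 21.
Elapsed = 15:27 − 04:20 = 11 hours 7 minutes.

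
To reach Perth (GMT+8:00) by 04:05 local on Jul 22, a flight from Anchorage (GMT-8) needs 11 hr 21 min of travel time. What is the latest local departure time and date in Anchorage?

Target arrival in UTC: 04:05 − 8:00 = 20:05 on Jul 21.
Subtract 11 hours and 21 minutes → departure 08:44 UTC on Jul 21.
Anchorage is UTC−8:00: 08:44 − 8:00 = 00:44 on Jul 21.

00:44 on July 21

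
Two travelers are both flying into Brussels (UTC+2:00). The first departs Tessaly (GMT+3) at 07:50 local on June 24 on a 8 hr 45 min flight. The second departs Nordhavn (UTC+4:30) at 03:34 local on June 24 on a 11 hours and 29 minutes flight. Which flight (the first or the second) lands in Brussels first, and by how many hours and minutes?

the second, by 3 hours 2 minutes

Flight 1 in UTC: 07:50 − 3:00 = 04:50 on Jun 24.
+8 hours and 45 minutes → arrive 13:35 UTC on Jun 24.
Flight 2 in UTC: 03:34 − 4:30 = 23:04 on Jun 23.
+11 hours and 29 minutes → arrive 10:33 UTC on Jun 24.
Flight 2 lands earlier by 3 hours 2 minutes.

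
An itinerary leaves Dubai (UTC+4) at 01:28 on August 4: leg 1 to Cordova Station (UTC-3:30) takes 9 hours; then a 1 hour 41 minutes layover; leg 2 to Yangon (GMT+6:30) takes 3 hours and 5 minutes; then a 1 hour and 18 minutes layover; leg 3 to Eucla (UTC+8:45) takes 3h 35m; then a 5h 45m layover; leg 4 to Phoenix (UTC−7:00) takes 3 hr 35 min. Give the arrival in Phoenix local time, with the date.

Convert departure to UTC: 01:28 − 4:00 = 21:28 UTC on Aug 3.
Add 9 hours leg 1 → 06:28 UTC (Aug 4).
Add 1 hour and 41 minutes layover in Cordova Station → 08:09 UTC.
Add 3 hours 5 minutes leg 2 → 11:14 UTC.
Add 1 hour and 18 minutes layover in Yangon → 12:32 UTC.
Add 3 hours 35 minutes leg 3 → 16:07 UTC.
Add 5 hours and 45 minutes layover in Eucla → 21:52 UTC.
Add 3 hours 35 minutes leg 4 → 01:27 UTC (Aug 5).
Phoenix is UTC−7:00, so local arrival = 01:27 − 7:00 = 18:27 on Aug 4.

18:27 on Aug 4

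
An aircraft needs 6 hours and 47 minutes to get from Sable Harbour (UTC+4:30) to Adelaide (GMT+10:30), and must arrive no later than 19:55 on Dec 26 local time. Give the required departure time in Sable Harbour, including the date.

07:08 on December 26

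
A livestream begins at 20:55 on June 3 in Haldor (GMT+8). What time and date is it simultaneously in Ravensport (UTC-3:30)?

09:25 on June 3

Ravensport is 11:30 behind Haldor.
Shift by the zone difference: 20:55 − 11:30 = 09:25 on Jun 3 in Ravensport.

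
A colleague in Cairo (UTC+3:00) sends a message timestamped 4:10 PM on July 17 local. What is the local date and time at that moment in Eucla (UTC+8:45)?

9:55 PM on Jul 17

Eucla is 5:45 ahead of Cairo.
Shift by the zone difference: 4:10 PM + 5:45 = 9:55 PM on Jul 17 in Eucla.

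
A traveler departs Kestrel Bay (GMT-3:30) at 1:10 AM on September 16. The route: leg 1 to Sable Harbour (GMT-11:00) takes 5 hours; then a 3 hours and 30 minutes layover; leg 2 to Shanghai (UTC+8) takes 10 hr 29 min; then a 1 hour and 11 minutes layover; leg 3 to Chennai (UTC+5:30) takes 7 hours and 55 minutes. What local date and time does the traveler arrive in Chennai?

2:15 PM on September 17

Convert departure to UTC: 1:10 AM + 3:30 = 4:40 AM UTC on Sep 16.
Add 5 hours leg 1 → 9:40 AM UTC.
Add 3 hours and 30 minutes layover in Sable Harbour → 1:10 PM UTC.
Add 10 hours and 29 minutes leg 2 → 11:39 PM UTC.
Add 1 hour 11 minutes layover in Shanghai → 12:50 AM UTC (Sep 17).
Add 7 hours 55 minutes leg 3 → 8:45 AM UTC.
Chennai is UTC+5:30, so local arrival = 8:45 AM + 5:30 = 2:15 PM on Sep 17.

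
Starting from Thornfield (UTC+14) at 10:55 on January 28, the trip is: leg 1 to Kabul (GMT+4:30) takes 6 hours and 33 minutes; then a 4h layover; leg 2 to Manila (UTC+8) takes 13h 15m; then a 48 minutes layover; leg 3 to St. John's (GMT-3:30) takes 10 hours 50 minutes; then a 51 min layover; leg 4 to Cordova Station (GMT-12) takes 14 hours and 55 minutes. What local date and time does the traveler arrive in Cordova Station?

Convert departure to UTC: 10:55 − 14:00 = 20:55 UTC on Jan 27.
Add 6 hours and 33 minutes leg 1 → 03:28 UTC (Jan 28).
Add 4 hours layover in Kabul → 07:28 UTC.
Add 13 hours 15 minutes leg 2 → 20:43 UTC.
Add 48 minutes layover in Manila → 21:31 UTC.
Add 10 hours 50 minutes leg 3 → 08:21 UTC (Jan 29).
Add 51 minutes layover in St. John's → 09:12 UTC.
Add 14 hours and 55 minutes leg 4 → 00:07 UTC (Jan 30).
Cordova Station is UTC−12:00, so local arrival = 00:07 − 12:00 = 12:07 on Jan 29.

12:07 on January 29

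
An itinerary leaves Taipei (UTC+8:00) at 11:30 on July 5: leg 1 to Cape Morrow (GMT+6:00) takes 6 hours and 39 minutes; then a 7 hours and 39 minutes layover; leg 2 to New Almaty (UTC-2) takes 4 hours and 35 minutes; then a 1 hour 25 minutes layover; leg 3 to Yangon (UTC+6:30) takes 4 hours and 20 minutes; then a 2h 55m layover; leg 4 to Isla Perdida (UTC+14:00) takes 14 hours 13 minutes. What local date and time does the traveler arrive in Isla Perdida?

11:16 on Jul 7

Convert departure to UTC: 11:30 − 8:00 = 03:30 UTC on Jul 5.
Add 6 hours 39 minutes leg 1 → 10:09 UTC.
Add 7 hours 39 minutes layover in Cape Morrow → 17:48 UTC.
Add 4 hours 35 minutes leg 2 → 22:23 UTC.
Add 1 hour 25 minutes layover in New Almaty → 23:48 UTC.
Add 4 hours 20 minutes leg 3 → 04:08 UTC (Jul 6).
Add 2 hours 55 minutes layover in Yangon → 07:03 UTC.
Add 14 hours and 13 minutes leg 4 → 21:16 UTC.
Isla Perdida is UTC+14:00, so local arrival = 21:16 + 14:00 = 11:16 on Jul 7.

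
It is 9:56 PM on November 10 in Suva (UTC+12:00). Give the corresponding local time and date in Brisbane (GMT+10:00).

In UTC: 9:56 PM − 12:00 = 9:56 AM on Nov 10.
Brisbane is UTC+10:00: 9:56 AM + 10:00 = 7:56 PM on Nov 10.

7:56 PM on November 10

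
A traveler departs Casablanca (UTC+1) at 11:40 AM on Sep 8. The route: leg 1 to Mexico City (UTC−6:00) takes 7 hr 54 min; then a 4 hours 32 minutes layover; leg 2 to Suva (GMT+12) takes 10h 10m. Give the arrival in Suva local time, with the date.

9:16 PM on September 9

Convert departure to UTC: 11:40 AM − 1:00 = 10:40 AM UTC on Sep 8.
Add 7 hours and 54 minutes leg 1 → 6:34 PM UTC.
Add 4 hours 32 minutes layover in Mexico City → 11:06 PM UTC.
Add 10 hours 10 minutes leg 2 → 9:16 AM UTC (Sep 9).
Suva is UTC+12:00, so local arrival = 9:16 AM + 12:00 = 9:16 PM on Sep 9.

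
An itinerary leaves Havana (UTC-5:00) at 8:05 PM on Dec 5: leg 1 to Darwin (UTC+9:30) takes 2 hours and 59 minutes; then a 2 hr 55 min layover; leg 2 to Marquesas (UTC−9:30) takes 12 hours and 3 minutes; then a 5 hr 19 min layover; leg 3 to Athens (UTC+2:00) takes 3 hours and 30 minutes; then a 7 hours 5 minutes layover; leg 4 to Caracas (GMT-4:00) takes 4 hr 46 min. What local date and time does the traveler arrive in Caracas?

11:42 AM on December 7

Convert departure to UTC: 8:05 PM + 5:00 = 1:05 AM UTC on Dec 6.
Add 2 hours 59 minutes leg 1 → 4:04 AM UTC.
Add 2 hours 55 minutes layover in Darwin → 6:59 AM UTC.
Add 12 hours 3 minutes leg 2 → 7:02 PM UTC.
Add 5 hours and 19 minutes layover in Marquesas → 12:21 AM UTC (Dec 7).
Add 3 hours 30 minutes leg 3 → 3:51 AM UTC.
Add 7 hours 5 minutes layover in Athens → 10:56 AM UTC.
Add 4 hours and 46 minutes leg 4 → 3:42 PM UTC.
Caracas is UTC−4:00, so local arrival = 3:42 PM − 4:00 = 11:42 AM on Dec 7.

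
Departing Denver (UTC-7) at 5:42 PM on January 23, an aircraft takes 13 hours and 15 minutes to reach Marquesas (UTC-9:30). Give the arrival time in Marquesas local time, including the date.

4:27 AM on January 24

Convert departure to UTC: 5:42 PM + 7:00 = 12:42 AM UTC on Jan 24.
Add 13 hours 15 minutes travel time → 1:57 PM UTC.
Marquesas is UTC−9:30, so local arrival = 1:57 PM − 9:30 = 4:27 AM on Jan 24.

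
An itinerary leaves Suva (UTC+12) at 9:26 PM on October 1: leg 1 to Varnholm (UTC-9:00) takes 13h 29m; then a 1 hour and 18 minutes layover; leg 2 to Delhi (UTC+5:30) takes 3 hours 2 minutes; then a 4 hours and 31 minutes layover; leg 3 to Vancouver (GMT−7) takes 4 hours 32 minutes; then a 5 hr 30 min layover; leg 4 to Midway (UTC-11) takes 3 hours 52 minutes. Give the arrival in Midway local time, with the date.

Convert departure to UTC: 9:26 PM − 12:00 = 9:26 AM UTC on Oct 1.
Add 13 hours and 29 minutes leg 1 → 10:55 PM UTC.
Add 1 hour and 18 minutes layover in Varnholm → 12:13 AM UTC (Oct 2).
Add 3 hours 2 minutes leg 2 → 3:15 AM UTC.
Add 4 hours 31 minutes layover in Delhi → 7:46 AM UTC.
Add 4 hours and 32 minutes leg 3 → 12:18 PM UTC.
Add 5 hours 30 minutes layover in Vancouver → 5:48 PM UTC.
Add 3 hours and 52 minutes leg 4 → 9:40 PM UTC.
Midway is UTC−11:00, so local arrival = 9:40 PM − 11:00 = 10:40 AM on Oct 2.

10:40 AM on October 2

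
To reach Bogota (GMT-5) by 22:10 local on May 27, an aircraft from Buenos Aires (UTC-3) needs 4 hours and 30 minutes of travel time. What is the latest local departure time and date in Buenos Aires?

Target arrival in UTC: 22:10 + 5:00 = 03:10 on May 28.
Subtract 4 hours 30 minutes → departure 22:40 UTC on May 27.
Buenos Aires is UTC−3:00: 22:40 − 3:00 = 19:40 on May 27.

19:40 on May 27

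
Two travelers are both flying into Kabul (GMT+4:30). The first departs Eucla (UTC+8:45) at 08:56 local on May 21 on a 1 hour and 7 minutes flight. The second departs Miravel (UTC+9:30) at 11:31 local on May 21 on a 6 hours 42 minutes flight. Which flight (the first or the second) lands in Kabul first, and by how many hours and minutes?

Flight 1 in UTC: 08:56 − 8:45 = 00:11 on May 21.
+1 hour 7 minutes → arrive 01:18 UTC on May 21.
Flight 2 in UTC: 11:31 − 9:30 = 02:01 on May 21.
+6 hours 42 minutes → arrive 08:43 UTC on May 21.
Flight 1 lands earlier by 7 hours 25 minutes.

the first, by 7 hours 25 minutes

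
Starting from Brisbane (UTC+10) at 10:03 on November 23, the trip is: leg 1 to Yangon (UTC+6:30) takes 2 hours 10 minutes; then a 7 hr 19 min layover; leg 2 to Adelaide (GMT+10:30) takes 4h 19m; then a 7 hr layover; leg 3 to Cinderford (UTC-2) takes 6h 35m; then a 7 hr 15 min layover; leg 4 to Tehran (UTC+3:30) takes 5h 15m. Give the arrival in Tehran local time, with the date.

19:26 on November 24

Convert departure to UTC: 10:03 − 10:00 = 00:03 UTC on Nov 23.
Add 2 hours 10 minutes leg 1 → 02:13 UTC.
Add 7 hours 19 minutes layover in Yangon → 09:32 UTC.
Add 4 hours 19 minutes leg 2 → 13:51 UTC.
Add 7 hours layover in Adelaide → 20:51 UTC.
Add 6 hours 35 minutes leg 3 → 03:26 UTC (Nov 24).
Add 7 hours 15 minutes layover in Cinderford → 10:41 UTC.
Add 5 hours 15 minutes leg 4 → 15:56 UTC.
Tehran is UTC+3:30, so local arrival = 15:56 + 3:30 = 19:26 on Nov 24.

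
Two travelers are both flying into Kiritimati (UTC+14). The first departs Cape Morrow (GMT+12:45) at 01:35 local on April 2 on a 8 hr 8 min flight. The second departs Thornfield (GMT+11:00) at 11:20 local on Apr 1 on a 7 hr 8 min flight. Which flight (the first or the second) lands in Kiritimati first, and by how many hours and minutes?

the second, by 13 hours 30 minutes

Flight 1 in UTC: 01:35 − 12:45 = 12:50 on Apr 1.
+8 hours 8 minutes → arrive 20:58 UTC on Apr 1.
Flight 2 in UTC: 11:20 − 11:00 = 00:20 on Apr 1.
+7 hours 8 minutes → arrive 07:28 UTC on Apr 1.
Flight 2 lands earlier by 13 hours 30 minutes.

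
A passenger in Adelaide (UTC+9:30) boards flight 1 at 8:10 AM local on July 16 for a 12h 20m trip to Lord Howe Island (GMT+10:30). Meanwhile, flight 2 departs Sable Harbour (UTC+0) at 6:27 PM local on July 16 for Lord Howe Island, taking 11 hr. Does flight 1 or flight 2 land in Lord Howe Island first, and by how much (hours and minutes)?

the first, by 18 hours 27 minutes

Flight 1 in UTC: 8:10 AM − 9:30 = 10:40 PM on Jul 15.
+12 hours and 20 minutes → arrive 11:00 AM UTC on Jul 16.
Flight 2 departs at 6:27 PM UTC (Jul 16).
+11 hours → arrive 5:27 AM UTC on Jul 17.
Flight 1 lands earlier by 18 hours 27 minutes.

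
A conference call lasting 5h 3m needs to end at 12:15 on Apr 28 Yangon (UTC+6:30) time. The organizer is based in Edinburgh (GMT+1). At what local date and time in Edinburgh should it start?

01:42 on April 28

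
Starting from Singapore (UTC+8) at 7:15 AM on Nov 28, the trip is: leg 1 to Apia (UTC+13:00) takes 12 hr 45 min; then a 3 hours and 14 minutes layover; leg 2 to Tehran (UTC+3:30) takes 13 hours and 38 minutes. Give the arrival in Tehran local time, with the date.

Convert departure to UTC: 7:15 AM − 8:00 = 11:15 PM UTC on Nov 27.
Add 12 hours 45 minutes leg 1 → 12:00 PM UTC (Nov 28).
Add 3 hours 14 minutes layover in Apia → 3:14 PM UTC.
Add 13 hours 38 minutes leg 2 → 4:52 AM UTC (Nov 29).
Tehran is UTC+3:30, so local arrival = 4:52 AM + 3:30 = 8:22 AM on Nov 29.

8:22 AM on November 29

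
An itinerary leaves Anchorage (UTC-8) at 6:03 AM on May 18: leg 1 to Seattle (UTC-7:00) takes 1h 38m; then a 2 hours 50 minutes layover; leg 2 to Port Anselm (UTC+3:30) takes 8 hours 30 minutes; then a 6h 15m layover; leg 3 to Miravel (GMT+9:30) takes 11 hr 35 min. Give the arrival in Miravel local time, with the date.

6:21 AM on May 20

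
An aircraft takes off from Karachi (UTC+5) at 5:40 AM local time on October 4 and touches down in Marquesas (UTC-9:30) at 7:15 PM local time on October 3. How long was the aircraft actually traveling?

Departure in UTC: 5:40 AM − 5:00 = 12:40 AM on Oct 4.
Arrival in UTC: 7:15 PM + 9:30 = 4:45 AM on Oct 4.
Elapsed = 4:45 AM − 12:40 AM = 4 hours 5 minutes.

4 hours 5 minutes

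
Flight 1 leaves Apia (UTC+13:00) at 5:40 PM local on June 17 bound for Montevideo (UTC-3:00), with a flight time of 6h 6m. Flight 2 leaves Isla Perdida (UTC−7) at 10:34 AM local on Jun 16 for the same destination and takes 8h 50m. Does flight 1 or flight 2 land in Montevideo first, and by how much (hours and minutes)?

Flight 1 in UTC: 5:40 PM − 13:00 = 4:40 AM on Jun 17.
+6 hours and 6 minutes → arrive 10:46 AM UTC on Jun 17.
Flight 2 in UTC: 10:34 AM + 7:00 = 5:34 PM on Jun 16.
+8 hours 50 minutes → arrive 2:24 AM UTC on Jun 17.
Flight 2 lands earlier by 8 hours 22 minutes.

the second, by 8 hours 22 minutes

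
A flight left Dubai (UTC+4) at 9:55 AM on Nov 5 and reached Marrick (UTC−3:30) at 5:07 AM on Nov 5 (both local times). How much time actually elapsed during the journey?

2 hours 42 minutes

Departure in UTC: 9:55 AM − 4:00 = 5:55 AM on Nov 5.
Arrival in UTC: 5:07 AM + 3:30 = 8:37 AM on Nov 5.
Elapsed = 8:37 AM − 5:55 AM = 2 hours 42 minutes.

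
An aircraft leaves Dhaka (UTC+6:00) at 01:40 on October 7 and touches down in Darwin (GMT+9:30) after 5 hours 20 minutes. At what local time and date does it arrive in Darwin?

Convert departure to UTC: 01:40 − 6:00 = 19:40 UTC on Oct 6.
Add 5 hours and 20 minutes travel time → 01:00 UTC (Oct 7).
Darwin is UTC+9:30, so local arrival = 01:00 + 9:30 = 10:30 on Oct 7.

10:30 on October 7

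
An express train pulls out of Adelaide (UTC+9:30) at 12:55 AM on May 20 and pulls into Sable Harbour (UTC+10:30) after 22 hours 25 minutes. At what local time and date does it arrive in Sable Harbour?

Sable Harbour is 1:00 ahead of Adelaide.
After 22 hours and 25 minutes it is 11:20 PM in Adelaide.
Shift by the zone difference: 11:20 PM + 1:00 = 12:20 AM on May 21 in Sable Harbour.

12:20 AM on May 21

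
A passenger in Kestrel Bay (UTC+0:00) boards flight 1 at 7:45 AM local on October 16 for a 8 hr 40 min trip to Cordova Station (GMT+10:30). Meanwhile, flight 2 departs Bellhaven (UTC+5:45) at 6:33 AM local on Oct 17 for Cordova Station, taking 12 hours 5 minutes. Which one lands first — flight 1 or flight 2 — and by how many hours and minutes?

Flight 1 departs at 7:45 AM UTC (Oct 16).
+8 hours and 40 minutes → arrive 4:25 PM UTC on Oct 16.
Flight 2 in UTC: 6:33 AM − 5:45 = 12:48 AM on Oct 17.
+12 hours and 5 minutes → arrive 12:53 PM UTC on Oct 17.
Flight 1 lands earlier by 20 hours 28 minutes.

the first, by 20 hours 28 minutes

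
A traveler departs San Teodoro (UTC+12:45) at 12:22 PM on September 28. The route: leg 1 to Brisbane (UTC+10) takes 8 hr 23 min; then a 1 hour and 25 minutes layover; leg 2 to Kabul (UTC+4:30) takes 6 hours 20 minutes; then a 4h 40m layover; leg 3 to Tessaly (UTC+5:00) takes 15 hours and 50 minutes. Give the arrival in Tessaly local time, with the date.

5:15 PM on September 29

Convert departure to UTC: 12:22 PM − 12:45 = 11:37 PM UTC on Sep 27.
Add 8 hours 23 minutes leg 1 → 8:00 AM UTC (Sep 28).
Add 1 hour 25 minutes layover in Brisbane → 9:25 AM UTC.
Add 6 hours and 20 minutes leg 2 → 3:45 PM UTC.
Add 4 hours and 40 minutes layover in Kabul → 8:25 PM UTC.
Add 15 hours 50 minutes leg 3 → 12:15 PM UTC (Sep 29).
Tessaly is UTC+5:00, so local arrival = 12:15 PM + 5:00 = 5:15 PM on Sep 29.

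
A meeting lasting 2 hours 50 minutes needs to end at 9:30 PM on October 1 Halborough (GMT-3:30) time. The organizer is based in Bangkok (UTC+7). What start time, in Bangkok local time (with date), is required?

Target end time in UTC: 9:30 PM + 3:30 = 1:00 AM on Oct 2.
Subtract 2 hours 50 minutes → start 10:10 PM UTC on Oct 1.
Bangkok is UTC+7:00: 10:10 PM + 7:00 = 5:10 AM on Oct 2.

5:10 AM on October 2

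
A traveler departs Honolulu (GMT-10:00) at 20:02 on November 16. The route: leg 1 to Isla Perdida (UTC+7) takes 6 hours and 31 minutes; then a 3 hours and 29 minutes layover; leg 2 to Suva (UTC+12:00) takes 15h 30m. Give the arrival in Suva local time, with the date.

19:32 on November 18

Convert departure to UTC: 20:02 + 10:00 = 06:02 UTC on Nov 17.
Add 6 hours and 31 minutes leg 1 → 12:33 UTC.
Add 3 hours 29 minutes layover in Isla Perdida → 16:02 UTC.
Add 15 hours 30 minutes leg 2 → 07:32 UTC (Nov 18).
Suva is UTC+12:00, so local arrival = 07:32 + 12:00 = 19:32 on Nov 18.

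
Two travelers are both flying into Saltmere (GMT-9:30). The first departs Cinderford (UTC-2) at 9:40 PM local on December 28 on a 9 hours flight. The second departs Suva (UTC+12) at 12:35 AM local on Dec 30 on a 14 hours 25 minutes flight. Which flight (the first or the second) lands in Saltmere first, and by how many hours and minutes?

Flight 1 in UTC: 9:40 PM + 2:00 = 11:40 PM on Dec 28.
+9 hours → arrive 8:40 AM UTC on Dec 29.
Flight 2 in UTC: 12:35 AM − 12:00 = 12:35 PM on Dec 29.
+14 hours and 25 minutes → arrive 3:00 AM UTC on Dec 30.
Flight 1 lands earlier by 18 hours 20 minutes.

the first, by 18 hours 20 minutes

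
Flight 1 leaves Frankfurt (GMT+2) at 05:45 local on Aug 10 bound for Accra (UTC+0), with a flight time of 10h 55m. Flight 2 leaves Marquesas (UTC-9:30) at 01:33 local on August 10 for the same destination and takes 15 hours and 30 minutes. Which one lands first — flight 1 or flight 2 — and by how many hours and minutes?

Flight 1 in UTC: 05:45 − 2:00 = 03:45 on Aug 10.
+10 hours 55 minutes → arrive 14:40 UTC on Aug 10.
Flight 2 in UTC: 01:33 + 9:30 = 11:03 on Aug 10.
+15 hours 30 minutes → arrive 02:33 UTC on Aug 11.
Flight 1 lands earlier by 11 hours 53 minutes.

the first, by 11 hours 53 minutes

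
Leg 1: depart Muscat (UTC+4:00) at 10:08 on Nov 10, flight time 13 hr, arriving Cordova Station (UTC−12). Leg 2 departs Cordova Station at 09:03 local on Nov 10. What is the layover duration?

1 hour 55 minutes

Convert departure to UTC: 10:08 − 4:00 = 06:08 UTC on Nov 10.
Add 13 hours flight time → 19:08 UTC.
Cordova Station is UTC−12:00, so local arrival = 19:08 − 12:00 = 07:08 on Nov 10.
Layover = 09:03 − 07:08 = 1 hour 55 minutes.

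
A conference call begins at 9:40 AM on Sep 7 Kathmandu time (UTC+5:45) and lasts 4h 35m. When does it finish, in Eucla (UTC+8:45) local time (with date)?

Convert start to UTC: 9:40 AM − 5:45 = 3:55 AM UTC on Sep 7.
Add 4 hours and 35 minutes duration → 8:30 AM UTC.
Eucla is UTC+8:45, so local end time = 8:30 AM + 8:45 = 5:15 PM on Sep 7.

5:15 PM on September 7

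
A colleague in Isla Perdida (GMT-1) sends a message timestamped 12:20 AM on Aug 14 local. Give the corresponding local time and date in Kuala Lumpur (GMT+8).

Kuala Lumpur is 9:00 ahead of Isla Perdida.
Shift by the zone difference: 12:20 AM + 9:00 = 9:20 AM on Aug 14 in Kuala Lumpur.

9:20 AM on August 14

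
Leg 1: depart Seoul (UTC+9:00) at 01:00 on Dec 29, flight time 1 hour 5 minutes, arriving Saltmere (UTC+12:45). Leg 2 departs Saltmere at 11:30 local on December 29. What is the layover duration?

Convert departure to UTC: 01:00 − 9:00 = 16:00 UTC on Dec 28.
Add 1 hour 5 minutes flight time → 17:05 UTC.
Saltmere is UTC+12:45, so local arrival = 17:05 + 12:45 = 05:50 on Dec 29.
Layover = 11:30 − 05:50 = 5 hours 40 minutes.

5 hours 40 minutes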